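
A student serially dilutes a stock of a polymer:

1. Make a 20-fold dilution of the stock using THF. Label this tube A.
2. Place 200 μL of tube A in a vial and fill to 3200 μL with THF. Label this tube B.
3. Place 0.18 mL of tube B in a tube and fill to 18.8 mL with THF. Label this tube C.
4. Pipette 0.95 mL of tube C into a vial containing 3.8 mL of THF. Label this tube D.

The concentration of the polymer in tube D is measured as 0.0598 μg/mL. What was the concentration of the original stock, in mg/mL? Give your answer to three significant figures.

Step 1: 20-fold → factor 20
Step 2: 200 μL brought to 3200 μL → factor 3200/200 = 16
Step 3: 0.18 mL brought to 18.8 mL → factor 18.8/0.18 = 104.44
Step 4: 0.95 mL + 3.8 mL = 4.75 mL total → factor 4.75/0.95 = 5
Overall dilution factor = 20 × 16 × 104.44 × 5 = 1.6711 × 10^5
Stock = 0.0598 μg/mL × 1.6711 × 10^5 = 9993 μg/mL = 9.99 mg/mL

9.99 mg/mL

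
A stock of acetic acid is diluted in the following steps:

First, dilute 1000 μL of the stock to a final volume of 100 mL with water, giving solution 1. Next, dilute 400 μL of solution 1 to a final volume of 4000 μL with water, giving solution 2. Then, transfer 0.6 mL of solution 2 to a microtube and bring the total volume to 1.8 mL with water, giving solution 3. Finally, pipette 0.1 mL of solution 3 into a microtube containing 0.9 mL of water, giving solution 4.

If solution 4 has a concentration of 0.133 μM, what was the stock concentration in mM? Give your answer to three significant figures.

Step 1: 1000 μL brought to 100 mL → factor 1 × 10^5/1000 = 100
Step 2: 400 μL brought to 4000 μL → factor 4000/400 = 10
Step 3: 0.6 mL brought to 1.8 mL → factor 1.8/0.6 = 3
Step 4: 0.1 mL + 0.9 mL = 1 mL total → factor 1/0.1 = 10
Overall dilution factor = 100 × 10 × 3 × 10 = 30000
Stock = 0.133 μM × 30000 = 3990 μM = 3.99 mM

3.99 mM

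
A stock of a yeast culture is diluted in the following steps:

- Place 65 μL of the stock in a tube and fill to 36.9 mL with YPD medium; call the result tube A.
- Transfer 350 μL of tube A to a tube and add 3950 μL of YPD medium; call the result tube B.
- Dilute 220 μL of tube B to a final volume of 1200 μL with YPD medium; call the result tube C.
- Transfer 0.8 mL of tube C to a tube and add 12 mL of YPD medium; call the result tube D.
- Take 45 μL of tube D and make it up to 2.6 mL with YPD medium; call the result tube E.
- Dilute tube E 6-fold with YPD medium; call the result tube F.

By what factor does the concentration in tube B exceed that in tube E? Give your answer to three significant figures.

5.04 × 10^3

Step 1: 65 μL brought to 36.9 mL → factor 36900/65 = 567.69
Step 2: 350 μL + 3950 μL = 4300 μL total → factor 4300/350 = 12.286
Step 3: 220 μL brought to 1200 μL → factor 1200/220 = 5.4545
Step 4: 0.8 mL + 12 mL = 12.8 mL total → factor 12.8/0.8 = 16
Step 5: 45 μL brought to 2.6 mL → factor 2600/45 = 57.778
Dilution factor to tube B = 6974.5; to tube E = 3.5168 × 10^7
[tube B]/[tube E] = (factor to tube E)/(factor to tube B) = 3.5168 × 10^7/6974.5 = 5.04 × 10^3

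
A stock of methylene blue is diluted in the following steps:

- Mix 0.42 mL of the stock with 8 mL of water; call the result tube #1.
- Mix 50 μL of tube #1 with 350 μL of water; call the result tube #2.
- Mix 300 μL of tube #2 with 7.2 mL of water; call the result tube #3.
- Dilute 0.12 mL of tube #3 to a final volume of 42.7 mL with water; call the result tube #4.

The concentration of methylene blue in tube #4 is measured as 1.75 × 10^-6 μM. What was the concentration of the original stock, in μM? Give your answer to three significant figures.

2.50 μM

Step 1: 0.42 mL + 8 mL = 8.42 mL total → factor 8.42/0.42 = 20.048
Step 2: 50 μL + 350 μL = 400 μL total → factor 400/50 = 8
Step 3: 300 μL + 7.2 mL = 7500 μL total → factor 7500/300 = 25
Step 4: 0.12 mL brought to 42.7 mL → factor 42.7/0.12 = 355.83
Overall dilution factor = 20.048 × 8 × 25 × 355.83 = 1.4267 × 10^6
Stock = 1.75 × 10^-6 μM × 1.4267 × 10^6 = 2.50 μM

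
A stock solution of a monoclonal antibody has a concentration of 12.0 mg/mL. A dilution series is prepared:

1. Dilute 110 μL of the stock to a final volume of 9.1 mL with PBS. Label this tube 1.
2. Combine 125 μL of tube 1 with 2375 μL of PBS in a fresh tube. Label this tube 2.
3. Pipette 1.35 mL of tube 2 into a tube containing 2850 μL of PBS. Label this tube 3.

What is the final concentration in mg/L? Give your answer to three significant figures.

Step 1: 110 μL brought to 9.1 mL → factor 9100/110 = 82.727
Step 2: 125 μL + 2375 μL = 2500 μL total → factor 2500/125 = 20
Step 3: 1.35 mL + 2850 μL = 4.2 mL total → factor 4.2/1.35 = 3.1111
Overall dilution factor = 82.727 × 20 × 3.1111 = 5147.5
Final = 12.0 mg/mL / 5147.5 = 0.002331 mg/mL = 2.33 mg/L

2.33 mg/L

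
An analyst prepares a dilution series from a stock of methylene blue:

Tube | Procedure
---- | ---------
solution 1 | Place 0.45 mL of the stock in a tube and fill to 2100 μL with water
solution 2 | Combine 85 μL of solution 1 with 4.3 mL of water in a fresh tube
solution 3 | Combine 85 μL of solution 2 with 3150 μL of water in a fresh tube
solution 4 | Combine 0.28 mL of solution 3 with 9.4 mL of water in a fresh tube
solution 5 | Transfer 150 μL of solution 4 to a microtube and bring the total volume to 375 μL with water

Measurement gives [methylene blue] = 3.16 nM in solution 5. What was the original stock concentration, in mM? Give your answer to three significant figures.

Step 1: 0.45 mL brought to 2100 μL → factor 2.1/0.45 = 4.6667
Step 2: 85 μL + 4.3 mL = 4385 μL total → factor 4385/85 = 51.588
Step 3: 85 μL + 3150 μL = 3235 μL total → factor 3235/85 = 38.059
Step 4: 0.28 mL + 9.4 mL = 9.68 mL total → factor 9.68/0.28 = 34.571
Step 5: 150 μL brought to 375 μL → factor 375/150 = 2.5
Overall dilution factor = 4.6667 × 51.588 × 38.059 × 34.571 × 2.5 = 7.919 × 10^5
Stock = 3.16 nM × 7.919 × 10^5 = 2.502 × 10^6 nM = 2.50 mM

2.50 mM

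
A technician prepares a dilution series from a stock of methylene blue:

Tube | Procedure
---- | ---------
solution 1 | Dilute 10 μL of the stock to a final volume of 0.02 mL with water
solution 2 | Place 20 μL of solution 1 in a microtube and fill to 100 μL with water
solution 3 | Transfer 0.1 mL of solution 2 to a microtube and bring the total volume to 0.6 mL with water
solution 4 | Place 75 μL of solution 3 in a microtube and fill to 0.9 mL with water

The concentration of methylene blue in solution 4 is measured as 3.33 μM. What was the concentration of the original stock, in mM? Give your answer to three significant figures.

2.40 mM

Step 1: 10 μL brought to 0.02 mL → factor 20/10 = 2
Step 2: 20 μL brought to 100 μL → factor 100/20 = 5
Step 3: 0.1 mL brought to 0.6 mL → factor 0.6/0.1 = 6
Step 4: 75 μL brought to 0.9 mL → factor 900/75 = 12
Overall dilution factor = 2 × 5 × 6 × 12 = 720
Stock = 3.33 μM × 720 = 2398 μM = 2.40 mM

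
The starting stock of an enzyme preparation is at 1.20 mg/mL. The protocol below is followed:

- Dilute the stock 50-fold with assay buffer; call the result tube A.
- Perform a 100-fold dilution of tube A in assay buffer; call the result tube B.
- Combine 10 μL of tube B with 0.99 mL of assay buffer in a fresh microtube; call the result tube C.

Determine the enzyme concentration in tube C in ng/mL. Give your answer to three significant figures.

Step 1: 50-fold → factor 50
Step 2: 100-fold → factor 100
Step 3: 10 μL + 0.99 mL = 1000 μL total → factor 1000/10 = 100
Overall dilution factor = 50 × 100 × 100 = 5 × 10^5
Final = 1.20 mg/mL / 5 × 10^5 = 2.400 × 10^-6 mg/mL = 2.40 ng/mL

2.40 ng/mL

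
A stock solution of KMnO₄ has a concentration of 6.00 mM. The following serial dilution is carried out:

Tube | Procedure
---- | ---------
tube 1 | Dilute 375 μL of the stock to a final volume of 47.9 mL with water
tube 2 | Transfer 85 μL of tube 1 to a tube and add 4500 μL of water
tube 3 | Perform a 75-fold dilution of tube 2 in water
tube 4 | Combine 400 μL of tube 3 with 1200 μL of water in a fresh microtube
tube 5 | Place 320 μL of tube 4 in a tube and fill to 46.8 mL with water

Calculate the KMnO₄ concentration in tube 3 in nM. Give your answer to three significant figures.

Step 1: 375 μL brought to 47.9 mL → factor 47900/375 = 127.73
Step 2: 85 μL + 4500 μL = 4585 μL total → factor 4585/85 = 53.941
Step 3: 75-fold → factor 75
Dilution factor through tube 3 = 127.73 × 53.941 × 75 = 5.1676 × 10^5
[tube 3] = 6.00 mM / 5.1676 × 10^5 = 1.161 × 10^-5 mM = 11.6 nM

11.6 nM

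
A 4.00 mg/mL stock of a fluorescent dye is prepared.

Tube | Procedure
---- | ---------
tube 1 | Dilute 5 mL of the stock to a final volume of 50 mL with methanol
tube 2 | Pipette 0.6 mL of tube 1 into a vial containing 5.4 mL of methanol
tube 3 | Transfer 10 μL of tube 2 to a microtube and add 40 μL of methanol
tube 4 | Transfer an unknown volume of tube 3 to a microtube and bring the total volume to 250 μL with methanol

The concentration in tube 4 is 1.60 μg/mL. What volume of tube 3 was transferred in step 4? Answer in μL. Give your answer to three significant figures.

Step 1: 5 mL brought to 50 mL → factor 50/5 = 10
Step 2: 0.6 mL + 5.4 mL = 6 mL total → factor 6/0.6 = 10
Step 3: 10 μL + 40 μL = 50 μL total → factor 50/10 = 5
Step 4: v brought to 250 μL → factor = 250 μL/v
Product of known-step factors = 500
Overall factor = 4.00 mg/mL / (1.60 μg/mL) = 2500
Step-4 factor = 2500 / 500 = 5
v = 250 μL / 5 = 50.0 μL

50.0 μL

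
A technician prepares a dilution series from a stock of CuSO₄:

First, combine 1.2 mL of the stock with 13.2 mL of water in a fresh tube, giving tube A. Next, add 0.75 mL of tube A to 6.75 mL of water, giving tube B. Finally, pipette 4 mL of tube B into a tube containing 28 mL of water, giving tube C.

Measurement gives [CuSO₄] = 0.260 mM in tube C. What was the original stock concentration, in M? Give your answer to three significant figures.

Step 1: 1.2 mL + 13.2 mL = 14.4 mL total → factor 14.4/1.2 = 12
Step 2: 0.75 mL + 6.75 mL = 7.5 mL total → factor 7.5/0.75 = 10
Step 3: 4 mL + 28 mL = 32 mL total → factor 32/4 = 8
Overall dilution factor = 12 × 10 × 8 = 960
Stock = 0.260 mM × 960 = 249.6 mM = 0.250 M

0.250 M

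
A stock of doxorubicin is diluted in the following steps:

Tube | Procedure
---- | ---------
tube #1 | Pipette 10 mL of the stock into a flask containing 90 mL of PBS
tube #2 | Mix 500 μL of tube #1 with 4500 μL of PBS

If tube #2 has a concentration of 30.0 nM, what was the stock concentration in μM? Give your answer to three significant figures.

3.00 μM

Step 1: 10 mL + 90 mL = 100 mL total → factor 100/10 = 10
Step 2: 500 μL + 4500 μL = 5000 μL total → factor 5000/500 = 10
Overall dilution factor = 10 × 10 = 100
Stock = 30.0 nM × 100 = 3000 nM = 3.00 μM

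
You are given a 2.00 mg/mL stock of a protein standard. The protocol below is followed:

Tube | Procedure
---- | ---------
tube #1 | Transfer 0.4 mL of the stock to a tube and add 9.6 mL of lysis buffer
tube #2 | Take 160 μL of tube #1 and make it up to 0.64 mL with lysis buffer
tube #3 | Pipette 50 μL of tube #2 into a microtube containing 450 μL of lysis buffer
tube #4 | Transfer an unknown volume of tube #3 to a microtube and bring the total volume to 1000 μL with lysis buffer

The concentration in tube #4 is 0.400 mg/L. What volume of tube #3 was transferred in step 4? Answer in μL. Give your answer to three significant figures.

200 μL

Step 1: 0.4 mL + 9.6 mL = 10 mL total → factor 10/0.4 = 25
Step 2: 160 μL brought to 0.64 mL → factor 640/160 = 4
Step 3: 50 μL + 450 μL = 500 μL total → factor 500/50 = 10
Step 4: v brought to 1000 μL → factor = 1000 μL/v
Product of known-step factors = 1000
Overall factor = 2.00 mg/mL / (0.400 mg/L) = 5000
Step-4 factor = 5000 / 1000 = 5
v = 1000 μL / 5 = 200 μL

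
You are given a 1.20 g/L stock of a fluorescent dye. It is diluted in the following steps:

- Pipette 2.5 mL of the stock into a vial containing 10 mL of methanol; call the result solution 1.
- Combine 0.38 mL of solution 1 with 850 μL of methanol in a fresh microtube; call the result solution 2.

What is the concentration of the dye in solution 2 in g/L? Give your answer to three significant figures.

0.0741 g/L

Step 1: 2.5 mL + 10 mL = 12.5 mL total → factor 12.5/2.5 = 5
Step 2: 0.38 mL + 850 μL = 1.23 mL total → factor 1.23/0.38 = 3.2368
Overall dilution factor = 5 × 3.2368 = 16.184
Final = 1.20 g/L / 16.184 = 0.0741 g/L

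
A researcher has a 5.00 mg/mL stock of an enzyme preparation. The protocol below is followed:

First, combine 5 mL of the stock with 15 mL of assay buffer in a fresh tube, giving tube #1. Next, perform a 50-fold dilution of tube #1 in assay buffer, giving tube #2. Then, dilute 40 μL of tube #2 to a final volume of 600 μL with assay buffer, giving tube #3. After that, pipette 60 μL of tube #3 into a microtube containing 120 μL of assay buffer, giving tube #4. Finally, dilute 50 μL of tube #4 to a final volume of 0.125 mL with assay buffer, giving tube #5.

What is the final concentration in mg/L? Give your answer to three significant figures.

Step 1: 5 mL + 15 mL = 20 mL total → factor 20/5 = 4
Step 2: 50-fold → factor 50
Step 3: 40 μL brought to 600 μL → factor 600/40 = 15
Step 4: 60 μL + 120 μL = 180 μL total → factor 180/60 = 3
Step 5: 50 μL brought to 0.125 mL → factor 125/50 = 2.5
Overall dilution factor = 4 × 50 × 15 × 3 × 2.5 = 22500
Final = 5.00 mg/mL / 22500 = 0.0002222 mg/mL = 0.222 mg/L

0.222 mg/L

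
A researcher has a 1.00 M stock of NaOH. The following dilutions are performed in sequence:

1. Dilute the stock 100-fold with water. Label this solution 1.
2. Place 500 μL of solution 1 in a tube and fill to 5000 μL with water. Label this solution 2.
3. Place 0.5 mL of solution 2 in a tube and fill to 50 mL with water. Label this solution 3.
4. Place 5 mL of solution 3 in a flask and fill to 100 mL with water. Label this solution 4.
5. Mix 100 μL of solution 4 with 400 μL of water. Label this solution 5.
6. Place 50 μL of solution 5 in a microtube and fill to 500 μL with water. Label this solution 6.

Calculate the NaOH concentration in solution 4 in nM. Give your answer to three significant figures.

Step 1: 100-fold → factor 100
Step 2: 500 μL brought to 5000 μL → factor 5000/500 = 10
Step 3: 0.5 mL brought to 50 mL → factor 50/0.5 = 100
Step 4: 5 mL brought to 100 mL → factor 100/5 = 20
Dilution factor through solution 4 = 100 × 10 × 100 × 20 = 2 × 10^6
[solution 4] = 1.00 M / 2 × 10^6 = 5.000 × 10^-7 M = 500 nM

500 nM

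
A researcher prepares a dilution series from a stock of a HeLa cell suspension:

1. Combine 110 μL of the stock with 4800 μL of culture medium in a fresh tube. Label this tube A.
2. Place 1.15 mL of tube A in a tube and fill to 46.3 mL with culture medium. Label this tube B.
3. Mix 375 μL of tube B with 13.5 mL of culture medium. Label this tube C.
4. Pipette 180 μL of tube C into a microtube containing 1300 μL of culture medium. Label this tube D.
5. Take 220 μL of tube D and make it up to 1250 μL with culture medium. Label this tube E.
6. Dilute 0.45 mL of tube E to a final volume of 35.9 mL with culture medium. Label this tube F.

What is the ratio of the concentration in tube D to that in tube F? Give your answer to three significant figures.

453

Step 1: 110 μL + 4800 μL = 4910 μL total → factor 4910/110 = 44.636
Step 2: 1.15 mL brought to 46.3 mL → factor 46.3/1.15 = 40.261
Step 3: 375 μL + 13.5 mL = 13875 μL total → factor 13875/375 = 37
Step 4: 180 μL + 1300 μL = 1480 μL total → factor 1480/180 = 8.2222
Step 5: 220 μL brought to 1250 μL → factor 1250/220 = 5.6818
Step 6: 0.45 mL brought to 35.9 mL → factor 35.9/0.45 = 79.778
Dilution factor to tube D = 5.4672 × 10^5; to tube F = 2.4782 × 10^8
[tube D]/[tube F] = (factor to tube F)/(factor to tube D) = 2.4782 × 10^8/5.4672 × 10^5 = 453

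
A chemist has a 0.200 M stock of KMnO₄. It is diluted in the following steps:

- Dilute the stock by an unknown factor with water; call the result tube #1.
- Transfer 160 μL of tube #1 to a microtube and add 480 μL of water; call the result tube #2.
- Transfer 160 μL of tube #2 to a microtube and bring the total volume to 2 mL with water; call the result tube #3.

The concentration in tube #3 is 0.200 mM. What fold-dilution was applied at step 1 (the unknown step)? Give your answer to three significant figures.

Step 1: unknown factor x
Step 2: 160 μL + 480 μL = 640 μL total → factor 640/160 = 4
Step 3: 160 μL brought to 2 mL → factor 2000/160 = 12.5
Product of known-step factors = 50
Overall factor = 0.200 M / (0.200 mM) = 1000
x = 1000 / 50 = 20.0

20.0-fold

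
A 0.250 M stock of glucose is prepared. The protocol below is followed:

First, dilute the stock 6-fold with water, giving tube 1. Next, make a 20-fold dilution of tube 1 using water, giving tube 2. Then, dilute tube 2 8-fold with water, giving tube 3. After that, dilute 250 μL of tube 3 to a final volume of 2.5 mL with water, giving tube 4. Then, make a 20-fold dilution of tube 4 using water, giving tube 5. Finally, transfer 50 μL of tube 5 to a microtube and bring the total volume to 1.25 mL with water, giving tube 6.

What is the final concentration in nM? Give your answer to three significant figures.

Step 1: 6-fold → factor 6
Step 2: 20-fold → factor 20
Step 3: 8-fold → factor 8
Step 4: 250 μL brought to 2.5 mL → factor 2500/250 = 10
Step 5: 20-fold → factor 20
Step 6: 50 μL brought to 1.25 mL → factor 1250/50 = 25
Overall dilution factor = 6 × 20 × 8 × 10 × 20 × 25 = 4.8 × 10^6
Final = 0.250 M / 4.8 × 10^6 = 5.208 × 10^-8 M = 52.1 nM

52.1 nM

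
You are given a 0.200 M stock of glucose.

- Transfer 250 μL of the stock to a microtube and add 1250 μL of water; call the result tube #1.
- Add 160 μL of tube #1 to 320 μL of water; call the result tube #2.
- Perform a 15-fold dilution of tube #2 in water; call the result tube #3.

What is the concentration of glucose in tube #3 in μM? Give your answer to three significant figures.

741 μM

Step 1: 250 μL + 1250 μL = 1500 μL total → factor 1500/250 = 6
Step 2: 160 μL + 320 μL = 480 μL total → factor 480/160 = 3
Step 3: 15-fold → factor 15
Overall dilution factor = 6 × 3 × 15 = 270
Final = 0.200 M / 270 = 0.0007407 M = 741 μM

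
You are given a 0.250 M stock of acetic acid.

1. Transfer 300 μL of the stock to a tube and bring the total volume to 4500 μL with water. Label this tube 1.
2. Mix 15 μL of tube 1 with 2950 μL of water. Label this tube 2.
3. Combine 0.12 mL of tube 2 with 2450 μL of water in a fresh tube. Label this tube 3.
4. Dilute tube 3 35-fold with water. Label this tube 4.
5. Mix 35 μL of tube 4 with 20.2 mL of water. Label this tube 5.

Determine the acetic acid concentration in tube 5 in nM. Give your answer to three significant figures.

0.195 nM

Step 1: 300 μL brought to 4500 μL → factor 4500/300 = 15
Step 2: 15 μL + 2950 μL = 2965 μL total → factor 2965/15 = 197.67
Step 3: 0.12 mL + 2450 μL = 2.57 mL total → factor 2.57/0.12 = 21.417
Step 4: 35-fold → factor 35
Step 5: 35 μL + 20.2 mL = 20235 μL total → factor 20235/35 = 578.14
Overall dilution factor = 15 × 197.67 × 21.417 × 35 × 578.14 = 1.2849 × 10^9
Final = 0.250 M / 1.2849 × 10^9 = 1.946 × 10^-10 M = 0.195 nM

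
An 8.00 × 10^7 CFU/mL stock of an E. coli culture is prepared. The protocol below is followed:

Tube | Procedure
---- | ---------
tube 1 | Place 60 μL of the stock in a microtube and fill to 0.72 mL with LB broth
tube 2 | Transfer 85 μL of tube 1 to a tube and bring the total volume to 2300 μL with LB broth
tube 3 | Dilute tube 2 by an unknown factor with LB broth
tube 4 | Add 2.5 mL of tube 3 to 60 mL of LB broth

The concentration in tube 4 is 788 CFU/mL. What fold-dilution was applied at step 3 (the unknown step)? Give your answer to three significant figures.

Step 1: 60 μL brought to 0.72 mL → factor 720/60 = 12
Step 2: 85 μL brought to 2300 μL → factor 2300/85 = 27.059
Step 3: unknown factor x
Step 4: 2.5 mL + 60 mL = 62.5 mL total → factor 62.5/2.5 = 25
Product of known-step factors = 8117.6
Overall factor = 8.00 × 10^7 CFU/mL / (788 CFU/mL) = 1.0152 × 10^5
x = 1.0152 × 10^5 / 8117.6 = 12.5

12.5-fold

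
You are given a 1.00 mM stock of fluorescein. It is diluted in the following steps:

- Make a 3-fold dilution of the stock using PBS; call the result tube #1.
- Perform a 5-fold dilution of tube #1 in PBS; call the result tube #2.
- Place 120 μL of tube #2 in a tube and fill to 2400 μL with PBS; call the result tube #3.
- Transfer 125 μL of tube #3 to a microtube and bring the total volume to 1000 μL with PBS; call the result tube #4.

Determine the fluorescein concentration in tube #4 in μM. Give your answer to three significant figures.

Step 1: 3-fold → factor 3
Step 2: 5-fold → factor 5
Step 3: 120 μL brought to 2400 μL → factor 2400/120 = 20
Step 4: 125 μL brought to 1000 μL → factor 1000/125 = 8
Overall dilution factor = 3 × 5 × 20 × 8 = 2400
Final = 1.00 mM / 2400 = 0.0004167 mM = 0.417 μM

0.417 μM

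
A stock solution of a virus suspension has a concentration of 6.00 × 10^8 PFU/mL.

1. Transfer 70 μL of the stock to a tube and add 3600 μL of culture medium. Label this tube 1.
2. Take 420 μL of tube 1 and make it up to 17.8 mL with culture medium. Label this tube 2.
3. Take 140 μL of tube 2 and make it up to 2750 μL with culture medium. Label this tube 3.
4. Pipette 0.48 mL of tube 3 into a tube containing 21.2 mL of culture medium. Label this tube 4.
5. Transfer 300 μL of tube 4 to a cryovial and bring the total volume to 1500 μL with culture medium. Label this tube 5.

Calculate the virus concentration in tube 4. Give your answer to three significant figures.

304 PFU/mL

Step 1: 70 μL + 3600 μL = 3670 μL total → factor 3670/70 = 52.429
Step 2: 420 μL brought to 17.8 mL → factor 17800/420 = 42.381
Step 3: 140 μL brought to 2750 μL → factor 2750/140 = 19.643
Step 4: 0.48 mL + 21.2 mL = 21.68 mL total → factor 21.68/0.48 = 45.167
Dilution factor through tube 4 = 52.429 × 42.381 × 19.643 × 45.167 = 1.9713 × 10^6
[tube 4] = 6.00 × 10^8 PFU/mL / 1.9713 × 10^6 = 304 PFU/mL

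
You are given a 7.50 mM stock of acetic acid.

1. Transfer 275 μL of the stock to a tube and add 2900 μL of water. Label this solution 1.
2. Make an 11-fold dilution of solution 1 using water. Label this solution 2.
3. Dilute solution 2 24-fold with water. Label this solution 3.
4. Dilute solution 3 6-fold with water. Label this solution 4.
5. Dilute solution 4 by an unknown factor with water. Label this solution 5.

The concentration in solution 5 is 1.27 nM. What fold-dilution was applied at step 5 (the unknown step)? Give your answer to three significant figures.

Step 1: 275 μL + 2900 μL = 3175 μL total → factor 3175/275 = 11.545
Step 2: 11-fold → factor 11
Step 3: 24-fold → factor 24
Step 4: 6-fold → factor 6
Step 5: unknown factor x
Product of known-step factors = 18288
Overall factor = 7.50 mM / (1.27 nM) = 5.9055 × 10^6
x = 5.9055 × 10^6 / 18288 = 323

323-fold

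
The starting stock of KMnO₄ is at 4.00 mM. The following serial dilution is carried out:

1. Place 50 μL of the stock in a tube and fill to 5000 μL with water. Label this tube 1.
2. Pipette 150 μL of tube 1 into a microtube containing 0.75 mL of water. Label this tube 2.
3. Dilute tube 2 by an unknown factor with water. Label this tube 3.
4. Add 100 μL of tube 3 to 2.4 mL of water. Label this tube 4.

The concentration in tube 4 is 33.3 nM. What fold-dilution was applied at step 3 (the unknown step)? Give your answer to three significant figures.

8.01-fold

Step 1: 50 μL brought to 5000 μL → factor 5000/50 = 100
Step 2: 150 μL + 0.75 mL = 900 μL total → factor 900/150 = 6
Step 3: unknown factor x
Step 4: 100 μL + 2.4 mL = 2500 μL total → factor 2500/100 = 25
Product of known-step factors = 15000
Overall factor = 4.00 mM / (33.3 nM) = 1.2012 × 10^5
x = 1.2012 × 10^5 / 15000 = 8.01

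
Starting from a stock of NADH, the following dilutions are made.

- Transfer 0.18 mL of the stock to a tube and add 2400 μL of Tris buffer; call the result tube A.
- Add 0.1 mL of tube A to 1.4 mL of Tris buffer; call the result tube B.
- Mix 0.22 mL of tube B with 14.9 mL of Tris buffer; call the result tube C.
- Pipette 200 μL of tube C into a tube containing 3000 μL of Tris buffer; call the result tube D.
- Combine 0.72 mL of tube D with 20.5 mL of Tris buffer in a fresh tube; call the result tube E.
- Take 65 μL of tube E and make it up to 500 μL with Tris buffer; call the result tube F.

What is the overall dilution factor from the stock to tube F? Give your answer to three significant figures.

Step 1: 0.18 mL + 2400 μL = 2.58 mL total → factor 2.58/0.18 = 14.333
Step 2: 0.1 mL + 1.4 mL = 1.5 mL total → factor 1.5/0.1 = 15
Step 3: 0.22 mL + 14.9 mL = 15.12 mL total → factor 15.12/0.22 = 68.727
Step 4: 200 μL + 3000 μL = 3200 μL total → factor 3200/200 = 16
Step 5: 0.72 mL + 20.5 mL = 21.22 mL total → factor 21.22/0.72 = 29.472
Step 6: 65 μL brought to 500 μL → factor 500/65 = 7.6923
Overall dilution factor = 14.333 × 15 × 68.727 × 16 × 29.472 × 7.6923 = 5.3599 × 10^7

5.36 × 10^7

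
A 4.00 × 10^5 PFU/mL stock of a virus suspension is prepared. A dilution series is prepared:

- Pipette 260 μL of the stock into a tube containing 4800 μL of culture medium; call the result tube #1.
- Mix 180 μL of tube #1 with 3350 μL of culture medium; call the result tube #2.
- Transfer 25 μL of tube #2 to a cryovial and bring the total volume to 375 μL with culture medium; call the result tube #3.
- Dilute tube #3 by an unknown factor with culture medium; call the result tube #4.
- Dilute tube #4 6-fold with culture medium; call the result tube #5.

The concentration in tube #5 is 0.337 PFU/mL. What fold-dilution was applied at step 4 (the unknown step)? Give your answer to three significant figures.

Step 1: 260 μL + 4800 μL = 5060 μL total → factor 5060/260 = 19.462
Step 2: 180 μL + 3350 μL = 3530 μL total → factor 3530/180 = 19.611
Step 3: 25 μL brought to 375 μL → factor 375/25 = 15
Step 4: unknown factor x
Step 5: 6-fold → factor 6
Product of known-step factors = 34350
Overall factor = 4.00 × 10^5 PFU/mL / (0.337 PFU/mL) = 1.1869 × 10^6
x = 1.1869 × 10^6 / 34350 = 34.6

34.6-fold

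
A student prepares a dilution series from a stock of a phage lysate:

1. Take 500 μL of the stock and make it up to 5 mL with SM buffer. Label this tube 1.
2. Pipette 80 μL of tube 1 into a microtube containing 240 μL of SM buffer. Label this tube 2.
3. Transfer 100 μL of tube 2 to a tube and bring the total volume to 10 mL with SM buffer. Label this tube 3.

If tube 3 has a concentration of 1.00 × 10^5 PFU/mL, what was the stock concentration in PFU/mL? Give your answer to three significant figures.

Step 1: 500 μL brought to 5 mL → factor 5000/500 = 10
Step 2: 80 μL + 240 μL = 320 μL total → factor 320/80 = 4
Step 3: 100 μL brought to 10 mL → factor 10000/100 = 100
Overall dilution factor = 10 × 4 × 100 = 4000
Stock = 1.00 × 10^5 PFU/mL × 4000 = 4.00 × 10^8 PFU/mL

4.00 × 10^8 PFU/mL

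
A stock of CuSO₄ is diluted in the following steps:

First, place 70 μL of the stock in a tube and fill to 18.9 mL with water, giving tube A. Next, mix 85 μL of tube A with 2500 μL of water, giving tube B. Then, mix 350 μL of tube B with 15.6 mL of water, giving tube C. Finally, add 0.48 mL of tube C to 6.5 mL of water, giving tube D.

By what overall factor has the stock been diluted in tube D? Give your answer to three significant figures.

5.44 × 10^6

Step 1: 70 μL brought to 18.9 mL → factor 18900/70 = 270
Step 2: 85 μL + 2500 μL = 2585 μL total → factor 2585/85 = 30.412
Step 3: 350 μL + 15.6 mL = 15950 μL total → factor 15950/350 = 45.571
Step 4: 0.48 mL + 6.5 mL = 6.98 mL total → factor 6.98/0.48 = 14.542
Overall dilution factor = 270 × 30.412 × 45.571 × 14.542 = 5.4414 × 10^6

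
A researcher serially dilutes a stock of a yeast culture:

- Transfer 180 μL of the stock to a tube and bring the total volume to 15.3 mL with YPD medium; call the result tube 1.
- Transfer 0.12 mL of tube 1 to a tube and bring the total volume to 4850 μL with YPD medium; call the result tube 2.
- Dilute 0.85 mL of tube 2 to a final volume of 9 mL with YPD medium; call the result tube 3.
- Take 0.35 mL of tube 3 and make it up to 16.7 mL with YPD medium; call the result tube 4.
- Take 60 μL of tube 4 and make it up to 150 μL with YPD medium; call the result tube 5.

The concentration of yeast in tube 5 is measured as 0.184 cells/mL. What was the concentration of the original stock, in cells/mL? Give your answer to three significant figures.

Step 1: 180 μL brought to 15.3 mL → factor 15300/180 = 85
Step 2: 0.12 mL brought to 4850 μL → factor 4.85/0.12 = 40.417
Step 3: 0.85 mL brought to 9 mL → factor 9/0.85 = 10.588
Step 4: 0.35 mL brought to 16.7 mL → factor 16.7/0.35 = 47.714
Step 5: 60 μL brought to 150 μL → factor 150/60 = 2.5
Overall dilution factor = 85 × 40.417 × 10.588 × 47.714 × 2.5 = 4.339 × 10^6
Stock = 0.184 cells/mL × 4.339 × 10^6 = 7.98 × 10^5 cells/mL

7.98 × 10^5 cells/mL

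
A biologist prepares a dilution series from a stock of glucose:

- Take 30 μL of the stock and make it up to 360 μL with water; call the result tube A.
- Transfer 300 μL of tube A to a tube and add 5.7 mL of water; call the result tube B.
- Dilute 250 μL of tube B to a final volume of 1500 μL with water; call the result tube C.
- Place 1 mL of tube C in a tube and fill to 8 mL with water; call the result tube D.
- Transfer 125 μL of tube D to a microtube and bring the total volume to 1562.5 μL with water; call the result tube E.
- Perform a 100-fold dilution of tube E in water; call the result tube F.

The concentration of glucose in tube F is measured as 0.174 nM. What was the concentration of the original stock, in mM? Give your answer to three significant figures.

2.51 mM

Step 1: 30 μL brought to 360 μL → factor 360/30 = 12
Step 2: 300 μL + 5.7 mL = 6000 μL total → factor 6000/300 = 20
Step 3: 250 μL brought to 1500 μL → factor 1500/250 = 6
Step 4: 1 mL brought to 8 mL → factor 8/1 = 8
Step 5: 125 μL brought to 1562.5 μL → factor 1562.5/125 = 12.5
Step 6: 100-fold → factor 100
Overall dilution factor = 12 × 20 × 6 × 8 × 12.5 × 100 = 1.44 × 10^7
Stock = 0.174 nM × 1.44 × 10^7 = 2.506 × 10^6 nM = 2.51 mM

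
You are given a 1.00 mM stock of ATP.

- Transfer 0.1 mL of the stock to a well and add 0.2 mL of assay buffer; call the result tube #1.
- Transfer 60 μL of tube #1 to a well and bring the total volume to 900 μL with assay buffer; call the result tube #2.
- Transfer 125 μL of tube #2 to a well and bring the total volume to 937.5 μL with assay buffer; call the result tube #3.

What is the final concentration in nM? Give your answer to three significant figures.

Step 1: 0.1 mL + 0.2 mL = 0.3 mL total → factor 0.3/0.1 = 3
Step 2: 60 μL brought to 900 μL → factor 900/60 = 15
Step 3: 125 μL brought to 937.5 μL → factor 937.5/125 = 7.5
Overall dilution factor = 3 × 15 × 7.5 = 337.5
Final = 1.00 mM / 337.5 = 0.002963 mM = 2.96 × 10^3 nM

2.96 × 10^3 nM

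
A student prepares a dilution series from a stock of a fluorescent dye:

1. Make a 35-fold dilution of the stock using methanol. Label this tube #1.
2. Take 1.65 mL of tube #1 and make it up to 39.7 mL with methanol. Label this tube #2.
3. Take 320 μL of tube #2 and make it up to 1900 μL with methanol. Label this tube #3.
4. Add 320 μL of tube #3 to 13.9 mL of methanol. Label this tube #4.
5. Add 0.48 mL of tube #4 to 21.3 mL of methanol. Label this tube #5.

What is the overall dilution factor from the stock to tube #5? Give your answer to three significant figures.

Step 1: 35-fold → factor 35
Step 2: 1.65 mL brought to 39.7 mL → factor 39.7/1.65 = 24.061
Step 3: 320 μL brought to 1900 μL → factor 1900/320 = 5.9375
Step 4: 320 μL + 13.9 mL = 14220 μL total → factor 14220/320 = 44.438
Step 5: 0.48 mL + 21.3 mL = 21.78 mL total → factor 21.78/0.48 = 45.375
Overall dilution factor = 35 × 24.061 × 5.9375 × 44.438 × 45.375 = 1.0082 × 10^7

1.01 × 10^7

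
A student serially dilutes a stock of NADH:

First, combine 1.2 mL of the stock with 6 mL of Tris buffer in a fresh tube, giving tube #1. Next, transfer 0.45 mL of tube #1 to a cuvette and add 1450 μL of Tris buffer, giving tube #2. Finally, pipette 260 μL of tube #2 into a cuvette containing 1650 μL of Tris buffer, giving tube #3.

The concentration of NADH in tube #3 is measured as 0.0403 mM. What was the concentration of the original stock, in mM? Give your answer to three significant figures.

Step 1: 1.2 mL + 6 mL = 7.2 mL total → factor 7.2/1.2 = 6
Step 2: 0.45 mL + 1450 μL = 1.9 mL total → factor 1.9/0.45 = 4.2222
Step 3: 260 μL + 1650 μL = 1910 μL total → factor 1910/260 = 7.3462
Overall dilution factor = 6 × 4.2222 × 7.3462 = 186.1
Stock = 0.0403 mM × 186.1 = 7.50 mM

7.50 mM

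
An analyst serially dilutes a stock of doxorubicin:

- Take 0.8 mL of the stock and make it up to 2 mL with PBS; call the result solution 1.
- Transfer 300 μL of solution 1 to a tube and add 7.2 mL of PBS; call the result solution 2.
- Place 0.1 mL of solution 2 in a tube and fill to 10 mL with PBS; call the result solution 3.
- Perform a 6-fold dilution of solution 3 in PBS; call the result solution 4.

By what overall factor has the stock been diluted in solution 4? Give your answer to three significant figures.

Step 1: 0.8 mL brought to 2 mL → factor 2/0.8 = 2.5
Step 2: 300 μL + 7.2 mL = 7500 μL total → factor 7500/300 = 25
Step 3: 0.1 mL brought to 10 mL → factor 10/0.1 = 100
Step 4: 6-fold → factor 6
Overall dilution factor = 2.5 × 25 × 100 × 6 = 37500

3.75 × 10^4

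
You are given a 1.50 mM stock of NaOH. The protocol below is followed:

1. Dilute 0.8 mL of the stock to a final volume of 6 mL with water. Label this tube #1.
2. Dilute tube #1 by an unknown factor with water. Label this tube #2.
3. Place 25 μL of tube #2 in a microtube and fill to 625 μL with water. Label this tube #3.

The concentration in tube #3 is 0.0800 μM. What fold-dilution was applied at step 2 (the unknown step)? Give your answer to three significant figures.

Step 1: 0.8 mL brought to 6 mL → factor 6/0.8 = 7.5
Step 2: unknown factor x
Step 3: 25 μL brought to 625 μL → factor 625/25 = 25
Product of known-step factors = 187.5
Overall factor = 1.50 mM / (0.0800 μM) = 18750
x = 18750 / 187.5 = 100

100-fold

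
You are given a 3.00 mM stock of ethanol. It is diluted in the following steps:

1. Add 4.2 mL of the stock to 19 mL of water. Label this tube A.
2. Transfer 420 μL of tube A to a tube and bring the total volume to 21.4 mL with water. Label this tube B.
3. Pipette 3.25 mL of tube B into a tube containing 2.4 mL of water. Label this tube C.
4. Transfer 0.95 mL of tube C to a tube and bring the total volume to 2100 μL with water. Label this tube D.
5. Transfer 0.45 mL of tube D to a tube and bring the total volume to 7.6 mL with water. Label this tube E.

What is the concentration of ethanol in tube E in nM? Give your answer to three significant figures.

Step 1: 4.2 mL + 19 mL = 23.2 mL total → factor 23.2/4.2 = 5.5238
Step 2: 420 μL brought to 21.4 mL → factor 21400/420 = 50.952
Step 3: 3.25 mL + 2.4 mL = 5.65 mL total → factor 5.65/3.25 = 1.7385
Step 4: 0.95 mL brought to 2100 μL → factor 2.1/0.95 = 2.2105
Step 5: 0.45 mL brought to 7.6 mL → factor 7.6/0.45 = 16.889
Overall dilution factor = 5.5238 × 50.952 × 1.7385 × 2.2105 × 16.889 = 18267
Final = 3.00 mM / 18267 = 0.0001642 mM = 164 nM

164 nM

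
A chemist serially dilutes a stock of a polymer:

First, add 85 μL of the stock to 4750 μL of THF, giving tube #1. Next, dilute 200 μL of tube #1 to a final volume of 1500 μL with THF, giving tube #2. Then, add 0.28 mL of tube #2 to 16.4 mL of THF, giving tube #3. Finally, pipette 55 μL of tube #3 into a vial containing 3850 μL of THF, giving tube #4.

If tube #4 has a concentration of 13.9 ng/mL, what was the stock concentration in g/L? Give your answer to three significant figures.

25.1 g/L

Step 1: 85 μL + 4750 μL = 4835 μL total → factor 4835/85 = 56.882
Step 2: 200 μL brought to 1500 μL → factor 1500/200 = 7.5
Step 3: 0.28 mL + 16.4 mL = 16.68 mL total → factor 16.68/0.28 = 59.571
Step 4: 55 μL + 3850 μL = 3905 μL total → factor 3905/55 = 71
Overall dilution factor = 56.882 × 7.5 × 59.571 × 71 = 1.8044 × 10^6
Stock = 13.9 ng/mL × 1.8044 × 10^6 = 2.508 × 10^7 ng/mL = 25.1 g/L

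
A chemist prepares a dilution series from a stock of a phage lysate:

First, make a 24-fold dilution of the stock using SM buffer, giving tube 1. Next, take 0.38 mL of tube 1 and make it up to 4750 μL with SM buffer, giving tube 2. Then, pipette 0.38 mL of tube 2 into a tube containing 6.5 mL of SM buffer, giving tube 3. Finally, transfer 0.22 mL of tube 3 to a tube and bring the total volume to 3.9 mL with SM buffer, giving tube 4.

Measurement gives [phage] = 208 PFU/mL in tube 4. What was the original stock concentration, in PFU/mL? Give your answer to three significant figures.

2.00 × 10^7 PFU/mL

Step 1: 24-fold → factor 24
Step 2: 0.38 mL brought to 4750 μL → factor 4.75/0.38 = 12.5
Step 3: 0.38 mL + 6.5 mL = 6.88 mL total → factor 6.88/0.38 = 18.105
Step 4: 0.22 mL brought to 3.9 mL → factor 3.9/0.22 = 17.727
Overall dilution factor = 24 × 12.5 × 18.105 × 17.727 = 96287
Stock = 208 PFU/mL × 96287 = 2.00 × 10^7 PFU/mL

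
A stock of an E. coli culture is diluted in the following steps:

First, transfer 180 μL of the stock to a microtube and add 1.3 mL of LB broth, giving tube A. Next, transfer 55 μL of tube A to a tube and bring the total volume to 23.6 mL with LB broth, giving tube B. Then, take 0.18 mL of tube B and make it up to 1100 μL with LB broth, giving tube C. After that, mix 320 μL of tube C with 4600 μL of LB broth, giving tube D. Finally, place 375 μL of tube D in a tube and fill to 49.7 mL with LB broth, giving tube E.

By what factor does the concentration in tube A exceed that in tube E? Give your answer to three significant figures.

5.34 × 10^6

Step 1: 180 μL + 1.3 mL = 1480 μL total → factor 1480/180 = 8.2222
Step 2: 55 μL brought to 23.6 mL → factor 23600/55 = 429.09
Step 3: 0.18 mL brought to 1100 μL → factor 1.1/0.18 = 6.1111
Step 4: 320 μL + 4600 μL = 4920 μL total → factor 4920/320 = 15.375
Step 5: 375 μL brought to 49.7 mL → factor 49700/375 = 132.53
Dilution factor to tube A = 8.2222; to tube E = 4.3934 × 10^7
[tube A]/[tube E] = (factor to tube E)/(factor to tube A) = 4.3934 × 10^7/8.2222 = 5.34 × 10^6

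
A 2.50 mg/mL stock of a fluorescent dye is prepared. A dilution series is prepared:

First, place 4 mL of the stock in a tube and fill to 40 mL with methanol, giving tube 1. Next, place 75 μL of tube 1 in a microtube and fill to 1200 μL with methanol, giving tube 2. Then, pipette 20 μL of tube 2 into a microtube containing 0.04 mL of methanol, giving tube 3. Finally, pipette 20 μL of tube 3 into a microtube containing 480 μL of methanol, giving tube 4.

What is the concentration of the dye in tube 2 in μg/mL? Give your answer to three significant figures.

Step 1: 4 mL brought to 40 mL → factor 40/4 = 10
Step 2: 75 μL brought to 1200 μL → factor 1200/75 = 16
Dilution factor through tube 2 = 10 × 16 = 160
[tube 2] = 2.50 mg/mL / 160 = 0.01562 mg/mL = 15.6 μg/mL

15.6 μg/mL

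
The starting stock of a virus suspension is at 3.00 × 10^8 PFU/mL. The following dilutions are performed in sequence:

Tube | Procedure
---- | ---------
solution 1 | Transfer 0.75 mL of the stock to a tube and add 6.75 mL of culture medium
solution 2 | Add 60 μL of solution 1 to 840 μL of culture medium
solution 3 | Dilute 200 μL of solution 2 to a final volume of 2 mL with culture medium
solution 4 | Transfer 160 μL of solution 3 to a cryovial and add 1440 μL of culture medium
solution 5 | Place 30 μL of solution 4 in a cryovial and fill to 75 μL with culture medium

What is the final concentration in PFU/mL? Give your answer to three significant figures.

8.00 × 10^3 PFU/mL

Step 1: 0.75 mL + 6.75 mL = 7.5 mL total → factor 7.5/0.75 = 10
Step 2: 60 μL + 840 μL = 900 μL total → factor 900/60 = 15
Step 3: 200 μL brought to 2 mL → factor 2000/200 = 10
Step 4: 160 μL + 1440 μL = 1600 μL total → factor 1600/160 = 10
Step 5: 30 μL brought to 75 μL → factor 75/30 = 2.5
Overall dilution factor = 10 × 15 × 10 × 10 × 2.5 = 37500
Final = 3.00 × 10^8 PFU/mL / 37500 = 8.00 × 10^3 PFU/mL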